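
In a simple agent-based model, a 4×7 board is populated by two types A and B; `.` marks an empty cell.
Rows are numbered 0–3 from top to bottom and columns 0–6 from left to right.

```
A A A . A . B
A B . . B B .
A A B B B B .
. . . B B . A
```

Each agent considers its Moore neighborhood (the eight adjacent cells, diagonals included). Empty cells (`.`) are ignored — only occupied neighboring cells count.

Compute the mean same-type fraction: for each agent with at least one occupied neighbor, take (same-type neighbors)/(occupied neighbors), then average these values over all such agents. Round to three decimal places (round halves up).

0.676

(0,0)A 2/3
(0,1)A 3/4
(0,2)A 1/2
(0,4)A 0/2
(0,6)B 1/1
(1,0)A 4/5
(1,1)B 1/7
(1,4)B 4/5
(1,5)B 4/5
(2,0)A 2/3
(2,1)A 2/4
(2,2)B 3/4
(2,3)B 5/5
(2,4)B 6/6
(2,5)B 4/5
(3,3)B 4/4
(3,4)B 4/4
(3,6)A 0/1
Sum over 18 agents: 2/3 + 3/4 + 1/2 + 0/2 + 1/1 + 4/5 + 1/7 + 4/5 + 4/5 + 2/3 + 2/4 + 3/4 + 5/5 + 6/6 + 4/5 + 4/4 + 4/4 + 0/1 = 2557/210; mean = 2557/210 ÷ 18 = 2557/3780 = 0.676455… → 0.676.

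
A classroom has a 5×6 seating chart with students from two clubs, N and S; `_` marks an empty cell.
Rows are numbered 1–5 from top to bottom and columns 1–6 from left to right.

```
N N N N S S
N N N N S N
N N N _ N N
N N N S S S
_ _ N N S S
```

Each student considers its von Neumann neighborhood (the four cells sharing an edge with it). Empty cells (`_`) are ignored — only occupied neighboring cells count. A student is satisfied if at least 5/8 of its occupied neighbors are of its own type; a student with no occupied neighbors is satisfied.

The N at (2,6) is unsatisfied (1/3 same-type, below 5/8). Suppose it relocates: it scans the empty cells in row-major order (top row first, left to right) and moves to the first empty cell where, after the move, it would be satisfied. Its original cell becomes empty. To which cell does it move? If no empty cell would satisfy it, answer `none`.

(3,4)

Vacating (2,6). Empty cells in order:
  (3,4): 3/4 same-type → satisfied — stop here.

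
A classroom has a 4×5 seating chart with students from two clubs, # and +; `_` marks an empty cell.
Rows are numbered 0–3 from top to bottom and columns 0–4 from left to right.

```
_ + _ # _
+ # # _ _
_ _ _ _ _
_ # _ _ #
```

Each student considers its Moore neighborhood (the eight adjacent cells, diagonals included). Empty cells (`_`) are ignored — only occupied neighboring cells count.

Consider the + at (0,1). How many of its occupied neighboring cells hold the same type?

1

Occupied neighbors of (0,1): (1,0)=+, (1,1)=#, (1,2)=#.
Same type (+): 1 of 3.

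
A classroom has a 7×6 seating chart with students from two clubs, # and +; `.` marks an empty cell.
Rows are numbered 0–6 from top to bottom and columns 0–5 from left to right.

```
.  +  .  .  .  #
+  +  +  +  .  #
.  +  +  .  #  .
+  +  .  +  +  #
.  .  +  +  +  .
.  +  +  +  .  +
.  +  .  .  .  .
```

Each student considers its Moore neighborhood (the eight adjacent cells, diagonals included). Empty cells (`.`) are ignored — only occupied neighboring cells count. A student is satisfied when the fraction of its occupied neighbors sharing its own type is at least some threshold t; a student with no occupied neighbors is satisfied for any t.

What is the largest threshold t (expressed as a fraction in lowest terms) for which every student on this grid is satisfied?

1/3

Row 0: (0,1)+ 3/3 · (0,5)# 1/1
Row 1: (1,0)+ 3/3 · (1,1)+ 5/5 · (1,2)+ 5/5 · (1,3)+ 2/3 · (1,5)# 2/2
Row 2: (2,1)+ 6/6 · (2,2)+ 6/6 · (2,4)# 2/5
Row 3: (3,0)+ 2/2 · (3,1)+ 4/4 · (3,3)+ 5/6 · (3,4)+ 3/5 · (3,5)# 1/3
Row 4: (4,2)+ 6/6 · (4,3)+ 6/6 · (4,4)+ 5/6
Row 5: (5,1)+ 3/3 · (5,2)+ 5/5 · (5,3)+ 4/4 · (5,5)+ 1/1
Row 6: (6,1)+ 2/2
The smallest same-type fraction is 1/3 at (3,5), which reduces to 1/3. Any threshold above that leaves this student unsatisfied.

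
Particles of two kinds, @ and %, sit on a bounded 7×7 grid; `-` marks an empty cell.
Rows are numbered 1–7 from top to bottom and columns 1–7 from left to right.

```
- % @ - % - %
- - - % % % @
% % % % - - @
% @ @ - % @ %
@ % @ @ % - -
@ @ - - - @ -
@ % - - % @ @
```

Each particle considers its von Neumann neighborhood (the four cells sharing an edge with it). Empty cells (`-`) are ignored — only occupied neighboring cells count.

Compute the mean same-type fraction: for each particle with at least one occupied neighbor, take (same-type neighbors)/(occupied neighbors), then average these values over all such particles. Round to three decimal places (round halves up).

0.497

(1,2)% 0/1
(1,3)@ 0/1
(1,5)% 1/1
(1,7)% 0/1
(2,4)% 2/2
(2,5)% 3/3
(2,6)% 1/2
(2,7)@ 1/3
(3,1)% 2/2
(3,2)% 2/3
(3,3)% 2/3
(3,4)% 2/2
(3,7)@ 1/2
(4,1)% 1/3
(4,2)@ 1/4
(4,3)@ 2/3
(4,5)% 1/2
(4,6)@ 0/2
(4,7)% 0/2
(5,1)@ 1/3
(5,2)% 0/4
(5,3)@ 2/3
(5,4)@ 1/2
(5,5)% 1/2
(6,1)@ 3/3
(6,2)@ 1/3
(6,6)@ 1/1
(7,1)@ 1/2
(7,2)% 0/2
(7,5)% 0/1
(7,6)@ 2/3
(7,7)@ 1/1
Sum over 32 particles: 0/1 + 0/1 + 1/1 + 0/1 + 2/2 + 3/3 + 1/2 + 1/3 + 2/2 + 2/3 + 2/3 + 2/2 + 1/2 + 1/3 + 1/4 + 2/3 + 1/2 + 0/2 + 0/2 + 1/3 + 0/4 + 2/3 + 1/2 + 1/2 + 3/3 + 1/3 + 1/1 + 1/2 + 0/2 + 0/1 + 2/3 + 1/1 = 191/12; mean = 191/12 ÷ 32 = 191/384 = 0.497395… → 0.497.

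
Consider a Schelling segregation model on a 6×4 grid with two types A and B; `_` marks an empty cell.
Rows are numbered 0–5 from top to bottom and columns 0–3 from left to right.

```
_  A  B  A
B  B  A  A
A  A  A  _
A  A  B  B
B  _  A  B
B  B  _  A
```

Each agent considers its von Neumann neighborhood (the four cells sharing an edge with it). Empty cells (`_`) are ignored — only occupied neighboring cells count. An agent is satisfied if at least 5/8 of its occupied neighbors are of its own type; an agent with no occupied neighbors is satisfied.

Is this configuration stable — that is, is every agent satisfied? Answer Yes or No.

No

(0,1)A 0/2 unhappy
(0,2)B 0/3 unhappy
(0,3)A 1/2 unhappy
(1,0)B 1/2 unhappy
(1,1)B 1/4 unhappy
(1,2)A 2/4 unhappy
(1,3)A 2/2 ok
(2,0)A 2/3 ok
(2,1)A 3/4 ok
(2,2)A 2/3 ok
(3,0)A 2/3 ok
(3,1)A 2/3 ok
(3,2)B 1/4 unhappy
(3,3)B 2/2 ok
(4,0)B 1/2 unhappy
(4,2)A 0/2 unhappy
(4,3)B 1/3 unhappy
(5,0)B 2/2 ok
(5,1)B 1/1 ok
(5,3)A 0/1 unhappy
For instance (0,1) has only 0/2 same-type neighbors, below 5/8.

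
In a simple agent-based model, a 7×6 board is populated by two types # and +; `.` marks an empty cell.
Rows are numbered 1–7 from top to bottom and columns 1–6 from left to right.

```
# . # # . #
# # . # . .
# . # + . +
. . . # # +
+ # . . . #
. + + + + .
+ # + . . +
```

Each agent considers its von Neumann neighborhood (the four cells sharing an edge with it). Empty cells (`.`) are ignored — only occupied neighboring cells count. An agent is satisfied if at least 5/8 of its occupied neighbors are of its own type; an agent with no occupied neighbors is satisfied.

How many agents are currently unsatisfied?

(1,1)# 1/1 ✓
(1,3)# 1/1 ✓
(1,4)# 2/2 ✓
(1,6)# 0/0 ✓
(2,1)# 3/3 ✓
(2,2)# 1/1 ✓
(2,4)# 1/2 ✗
(3,1)# 1/1 ✓
(3,3)# 0/1 ✗
(3,4)+ 0/3 ✗
(3,6)+ 1/1 ✓
(4,4)# 1/2 ✗
(4,5)# 1/2 ✗
(4,6)+ 1/3 ✗
(5,1)+ 0/1 ✗
(5,2)# 0/2 ✗
(5,6)# 0/1 ✗
(6,2)+ 1/3 ✗
(6,3)+ 3/3 ✓
(6,4)+ 2/2 ✓
(6,5)+ 1/1 ✓
(7,1)+ 0/1 ✗
(7,2)# 0/3 ✗
(7,3)+ 1/2 ✗
(7,6)+ 0/0 ✓
Unsatisfied: (2,4), (3,3), (3,4), (4,4), (4,5), (4,6), (5,1), (5,2), (5,6), (6,2), (7,1), (7,2), (7,3) — 13 in total.

13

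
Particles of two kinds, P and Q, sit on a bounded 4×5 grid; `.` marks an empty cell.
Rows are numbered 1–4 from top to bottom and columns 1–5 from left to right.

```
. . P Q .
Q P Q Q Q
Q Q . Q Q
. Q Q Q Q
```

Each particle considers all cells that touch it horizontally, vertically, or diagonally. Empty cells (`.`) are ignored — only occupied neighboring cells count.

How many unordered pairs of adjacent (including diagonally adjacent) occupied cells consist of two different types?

7

Scan each occupied cell's neighbors to the right and below (and the two forward diagonals) so each pair is counted once.
From row 1: 3 unlike of 7 pairs (running 3/7).
From row 2: 4 unlike of 14 pairs (running 7/21).
From row 3: 0 unlike of 10 pairs (running 7/31).
From row 4: 0 unlike of 3 pairs (running 7/34).
Total adjacent occupied pairs: 34; unlike-type pairs: 7.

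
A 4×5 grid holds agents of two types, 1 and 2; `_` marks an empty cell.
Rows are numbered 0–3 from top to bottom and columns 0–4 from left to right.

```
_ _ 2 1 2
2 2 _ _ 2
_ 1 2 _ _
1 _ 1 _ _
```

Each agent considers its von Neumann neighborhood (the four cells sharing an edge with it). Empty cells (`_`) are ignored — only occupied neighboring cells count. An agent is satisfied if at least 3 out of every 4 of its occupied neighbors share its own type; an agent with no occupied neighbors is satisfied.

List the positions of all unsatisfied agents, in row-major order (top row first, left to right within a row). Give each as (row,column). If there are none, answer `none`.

(0,2), (0,3), (0,4), (1,1), (2,1), (2,2), (3,2)

(0,2)2 0/1 ✗
(0,3)1 0/2 ✗
(0,4)2 1/2 ✗
(1,0)2 1/1 ✓
(1,1)2 1/2 ✗
(1,4)2 1/1 ✓
(2,1)1 0/2 ✗
(2,2)2 0/2 ✗
(3,0)1 0/0 ✓
(3,2)1 0/1 ✗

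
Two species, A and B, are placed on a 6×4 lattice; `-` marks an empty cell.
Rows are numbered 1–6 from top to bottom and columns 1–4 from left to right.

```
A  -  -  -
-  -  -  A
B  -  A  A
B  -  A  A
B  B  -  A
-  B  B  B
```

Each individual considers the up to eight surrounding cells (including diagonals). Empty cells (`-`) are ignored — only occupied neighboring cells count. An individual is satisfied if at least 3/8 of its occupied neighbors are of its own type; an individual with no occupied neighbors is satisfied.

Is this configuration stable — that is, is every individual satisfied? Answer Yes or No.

Yes

(1,1)A 0/0 ok
(2,4)A 2/2 ok
(3,1)B 1/1 ok
(3,3)A 4/4 ok
(3,4)A 4/4 ok
(4,1)B 3/3 ok
(4,3)A 4/5 ok
(4,4)A 4/4 ok
(5,1)B 3/3 ok
(5,2)B 4/5 ok
(5,4)A 2/4 ok
(6,2)B 3/3 ok
(6,3)B 3/4 ok
(6,4)B 1/2 ok
All meet the threshold, so the configuration is stable.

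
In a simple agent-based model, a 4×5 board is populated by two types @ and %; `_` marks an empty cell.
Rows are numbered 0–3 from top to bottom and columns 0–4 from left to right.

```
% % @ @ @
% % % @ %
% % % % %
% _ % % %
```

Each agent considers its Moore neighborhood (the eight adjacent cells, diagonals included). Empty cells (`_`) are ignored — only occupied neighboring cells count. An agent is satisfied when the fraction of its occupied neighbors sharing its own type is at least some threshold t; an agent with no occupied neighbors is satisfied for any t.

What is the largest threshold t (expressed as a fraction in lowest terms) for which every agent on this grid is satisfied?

3/8

Row 0: (0,0)% 3/3 · (0,1)% 4/5 · (0,2)@ 2/5 · (0,3)@ 3/5 · (0,4)@ 2/3
Row 1: (1,0)% 5/5 · (1,1)% 7/8 · (1,2)% 5/8 · (1,3)@ 3/8 · (1,4)% 2/5
Row 2: (2,0)% 4/4 · (2,1)% 7/7 · (2,2)% 6/7 · (2,3)% 7/8 · (2,4)% 4/5
Row 3: (3,0)% 2/2 · (3,2)% 4/4 · (3,3)% 5/5 · (3,4)% 3/3
The smallest same-type fraction is 3/8 at (1,3), which reduces to 3/8. Any threshold above that leaves this agent unsatisfied.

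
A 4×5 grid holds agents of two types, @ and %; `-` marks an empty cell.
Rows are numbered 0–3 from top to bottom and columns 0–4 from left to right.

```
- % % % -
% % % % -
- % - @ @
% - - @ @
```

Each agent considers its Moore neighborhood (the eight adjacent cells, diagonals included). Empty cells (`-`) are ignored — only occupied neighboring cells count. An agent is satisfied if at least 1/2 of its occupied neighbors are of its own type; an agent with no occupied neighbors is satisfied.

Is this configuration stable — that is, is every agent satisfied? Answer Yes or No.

Row 0: (0,1)% 4/4 satisfied · (0,2)% 5/5 satisfied · (0,3)% 3/3 satisfied
Row 1: (1,0)% 3/3 satisfied · (1,1)% 5/5 satisfied · (1,2)% 6/7 satisfied · (1,3)% 3/5 satisfied
Row 2: (2,1)% 4/4 satisfied · (2,3)@ 3/5 satisfied · (2,4)@ 3/4 satisfied
Row 3: (3,0)% 1/1 satisfied · (3,3)@ 3/3 satisfied · (3,4)@ 3/3 satisfied
All meet the threshold, so the configuration is stable.

Yes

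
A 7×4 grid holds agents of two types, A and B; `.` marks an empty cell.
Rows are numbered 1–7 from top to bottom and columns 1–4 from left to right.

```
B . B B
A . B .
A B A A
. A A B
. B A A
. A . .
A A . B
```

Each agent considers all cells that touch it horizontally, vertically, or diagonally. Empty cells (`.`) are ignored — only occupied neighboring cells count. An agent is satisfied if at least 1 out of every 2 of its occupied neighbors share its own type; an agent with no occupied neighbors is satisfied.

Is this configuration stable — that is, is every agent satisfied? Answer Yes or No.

Row 1: (1,1)B 0/1 not · (1,3)B 2/2 satisfied · (1,4)B 2/2 satisfied
Row 2: (2,1)A 1/3 not · (2,3)B 3/5 satisfied
Row 3: (3,1)A 2/3 satisfied · (3,2)B 1/6 not · (3,3)A 3/6 satisfied · (3,4)A 2/4 satisfied
Row 4: (4,2)A 4/6 satisfied · (4,3)A 5/8 satisfied · (4,4)B 0/5 not
Row 5: (5,2)B 0/4 not · (5,3)A 4/6 satisfied · (5,4)A 2/3 satisfied
Row 6: (6,2)A 3/4 satisfied
Row 7: (7,1)A 2/2 satisfied · (7,2)A 2/2 satisfied · (7,4)B 0/0 satisfied
For instance (1,1) has only 0/1 same-type neighbors, below 1/2.

No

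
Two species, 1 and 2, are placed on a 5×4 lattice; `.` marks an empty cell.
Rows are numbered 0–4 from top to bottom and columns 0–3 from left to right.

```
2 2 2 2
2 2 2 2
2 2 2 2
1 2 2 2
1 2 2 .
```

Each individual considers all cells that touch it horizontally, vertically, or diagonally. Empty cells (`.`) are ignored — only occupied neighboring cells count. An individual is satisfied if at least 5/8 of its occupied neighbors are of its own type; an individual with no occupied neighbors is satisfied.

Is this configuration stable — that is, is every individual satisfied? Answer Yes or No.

No

(0,0)2 3/3 satisfied
(0,1)2 5/5 satisfied
(0,2)2 5/5 satisfied
(0,3)2 3/3 satisfied
(1,0)2 5/5 satisfied
(1,1)2 8/8 satisfied
(1,2)2 8/8 satisfied
(1,3)2 5/5 satisfied
(2,0)2 4/5 satisfied
(2,1)2 7/8 satisfied
(2,2)2 8/8 satisfied
(2,3)2 5/5 satisfied
(3,0)1 1/5 not
(3,1)2 6/8 satisfied
(3,2)2 7/7 satisfied
(3,3)2 4/4 satisfied
(4,0)1 1/3 not
(4,1)2 3/5 not
(4,2)2 4/4 satisfied
For instance (3,0) has only 1/5 same-type neighbors, below 5/8.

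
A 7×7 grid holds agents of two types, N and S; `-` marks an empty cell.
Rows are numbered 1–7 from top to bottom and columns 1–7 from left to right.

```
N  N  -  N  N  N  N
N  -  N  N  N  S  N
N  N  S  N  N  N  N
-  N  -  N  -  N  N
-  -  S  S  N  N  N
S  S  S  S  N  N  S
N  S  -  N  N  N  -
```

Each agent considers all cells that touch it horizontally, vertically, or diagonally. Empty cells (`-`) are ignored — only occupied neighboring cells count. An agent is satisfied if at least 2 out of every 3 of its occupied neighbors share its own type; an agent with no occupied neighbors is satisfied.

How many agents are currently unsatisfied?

(1,1)N 2/2 ok
(1,2)N 3/3 ok
(1,4)N 4/4 ok
(1,5)N 4/5 ok
(1,6)N 4/5 ok
(1,7)N 2/3 ok
(2,1)N 4/4 ok
(2,3)N 5/6 ok
(2,4)N 6/7 ok
(2,5)N 7/8 ok
(2,6)S 0/8 unhappy
(2,7)N 4/5 ok
(3,1)N 3/3 ok
(3,2)N 4/5 ok
(3,3)S 0/6 unhappy
(3,4)N 5/6 ok
(3,5)N 6/7 ok
(3,6)N 6/7 ok
(3,7)N 4/5 ok
(4,2)N 2/4 unhappy
(4,4)N 3/6 unhappy
(4,6)N 7/7 ok
(4,7)N 5/5 ok
(5,3)S 4/6 ok
(5,4)S 3/6 unhappy
(5,5)N 5/7 ok
(5,6)N 6/7 ok
(5,7)N 4/5 ok
(6,1)S 2/3 ok
(6,2)S 4/5 ok
(6,3)S 5/6 ok
(6,4)S 3/7 unhappy
(6,5)N 6/8 ok
(6,6)N 6/7 ok
(6,7)S 0/4 unhappy
(7,1)N 0/3 unhappy
(7,2)S 3/4 ok
(7,4)N 2/4 unhappy
(7,5)N 4/5 ok
(7,6)N 3/4 ok
Unsatisfied: (2,6), (3,3), (4,2), (4,4), (5,4), (6,4), (6,7), (7,1), (7,4) — 9 in total.

9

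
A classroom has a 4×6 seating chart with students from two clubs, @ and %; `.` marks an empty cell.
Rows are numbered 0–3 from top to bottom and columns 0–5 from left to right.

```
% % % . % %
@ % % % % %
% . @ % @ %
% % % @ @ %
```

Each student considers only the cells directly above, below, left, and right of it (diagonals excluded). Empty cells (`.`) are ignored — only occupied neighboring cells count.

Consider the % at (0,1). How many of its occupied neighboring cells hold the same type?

3

Occupied neighbors of (0,1): (1,1)=%, (0,0)=%, (0,2)=%.
Same type (%): 3 of 3.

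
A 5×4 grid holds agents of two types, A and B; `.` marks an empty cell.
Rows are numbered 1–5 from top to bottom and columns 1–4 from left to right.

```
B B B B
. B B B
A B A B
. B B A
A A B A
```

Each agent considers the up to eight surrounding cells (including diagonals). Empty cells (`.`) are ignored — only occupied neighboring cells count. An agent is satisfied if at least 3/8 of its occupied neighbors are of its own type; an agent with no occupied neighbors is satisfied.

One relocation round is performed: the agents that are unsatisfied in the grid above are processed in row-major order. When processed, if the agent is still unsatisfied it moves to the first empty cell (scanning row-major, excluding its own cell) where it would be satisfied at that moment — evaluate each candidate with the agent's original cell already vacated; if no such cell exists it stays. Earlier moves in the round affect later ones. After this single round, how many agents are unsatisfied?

Initially unsatisfied (in order): (3,1), (3,3), (5,2), (5,4).
  (3,1) → (4,1).
  (3,3): no empty cell satisfies it; stays.
  (5,2): now satisfied by earlier moves; stays.
  (5,4): no empty cell satisfies it; stays.
Resulting grid:
B B B B
. B B B
. B A B
A B B A
A A B A
Unsatisfied now: (3,3), (5,4).

2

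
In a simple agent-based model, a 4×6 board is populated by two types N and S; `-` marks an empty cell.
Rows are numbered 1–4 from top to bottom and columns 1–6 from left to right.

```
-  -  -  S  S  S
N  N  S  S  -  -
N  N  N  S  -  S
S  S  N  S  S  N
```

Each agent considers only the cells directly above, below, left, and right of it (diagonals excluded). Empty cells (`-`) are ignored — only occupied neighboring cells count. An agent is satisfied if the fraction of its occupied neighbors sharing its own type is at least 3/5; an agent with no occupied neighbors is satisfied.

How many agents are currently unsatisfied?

8

Row 1: (1,4)S 2/2 ✓ · (1,5)S 2/2 ✓ · (1,6)S 1/1 ✓
Row 2: (2,1)N 2/2 ✓ · (2,2)N 2/3 ✓ · (2,3)S 1/3 ✗ · (2,4)S 3/3 ✓
Row 3: (3,1)N 2/3 ✓ · (3,2)N 3/4 ✓ · (3,3)N 2/4 ✗ · (3,4)S 2/3 ✓ · (3,6)S 0/1 ✗
Row 4: (4,1)S 1/2 ✗ · (4,2)S 1/3 ✗ · (4,3)N 1/3 ✗ · (4,4)S 2/3 ✓ · (4,5)S 1/2 ✗ · (4,6)N 0/2 ✗
Unsatisfied: (2,3), (3,3), (3,6), (4,1), (4,2), (4,3), (4,5), (4,6) — 8 in total.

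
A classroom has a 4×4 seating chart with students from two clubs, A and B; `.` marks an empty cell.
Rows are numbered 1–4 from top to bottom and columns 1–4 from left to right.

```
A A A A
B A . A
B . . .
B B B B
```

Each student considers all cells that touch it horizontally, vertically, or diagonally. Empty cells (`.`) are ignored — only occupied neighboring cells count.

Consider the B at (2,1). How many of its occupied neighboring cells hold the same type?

1

Occupied neighbors of (2,1): (1,1)=A, (1,2)=A, (2,2)=A, (3,1)=B.
Same type (B): 1 of 4.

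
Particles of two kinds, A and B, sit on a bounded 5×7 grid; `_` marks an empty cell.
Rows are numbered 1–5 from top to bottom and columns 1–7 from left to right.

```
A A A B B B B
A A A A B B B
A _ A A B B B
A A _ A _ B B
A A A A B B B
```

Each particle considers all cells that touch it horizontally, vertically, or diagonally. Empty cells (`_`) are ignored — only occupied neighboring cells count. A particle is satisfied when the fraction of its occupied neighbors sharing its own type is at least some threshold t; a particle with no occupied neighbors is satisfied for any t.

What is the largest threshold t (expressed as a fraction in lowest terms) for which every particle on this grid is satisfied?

(1,1)A 3/3
(1,2)A 5/5
(1,3)A 4/5
(1,4)B 2/5
(1,5)B 4/5
(1,6)B 5/5
(1,7)B 3/3
(2,1)A 4/4
(2,2)A 7/7
(2,3)A 6/7
(2,4)A 4/8
(2,5)B 6/8
(2,6)B 8/8
(2,7)B 5/5
(3,1)A 4/4
(3,3)A 6/6
(3,4)A 4/6
(3,5)B 4/7
(3,6)B 7/7
(3,7)B 5/5
(4,1)A 4/4
(4,2)A 6/6
(4,4)A 4/6
(4,6)B 7/7
(4,7)B 5/5
(5,1)A 3/3
(5,2)A 4/4
(5,3)A 4/4
(5,4)A 2/3
(5,5)B 2/4
(5,6)B 4/4
(5,7)B 3/3
The smallest same-type fraction is 2/5 at (1,4), which reduces to 2/5. Any threshold above that leaves this particle unsatisfied.

2/5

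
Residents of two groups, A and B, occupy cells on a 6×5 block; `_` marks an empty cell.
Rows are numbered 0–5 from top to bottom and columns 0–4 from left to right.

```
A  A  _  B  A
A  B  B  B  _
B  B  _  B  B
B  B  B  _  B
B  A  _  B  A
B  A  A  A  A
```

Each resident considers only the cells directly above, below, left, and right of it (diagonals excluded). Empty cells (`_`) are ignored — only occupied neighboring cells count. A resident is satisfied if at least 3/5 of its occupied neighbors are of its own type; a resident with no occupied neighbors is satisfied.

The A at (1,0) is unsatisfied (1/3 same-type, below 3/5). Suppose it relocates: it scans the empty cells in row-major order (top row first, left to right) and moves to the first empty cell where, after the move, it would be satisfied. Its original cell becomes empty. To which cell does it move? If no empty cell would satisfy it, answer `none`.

Vacating (1,0). Empty cells in order:
  (0,2): 1/3 same-type → still unsatisfied.
  (1,4): 1/3 same-type → still unsatisfied.
  (2,2): 0/4 same-type → still unsatisfied.
  (3,3): 0/4 same-type → still unsatisfied.
  (4,2): 2/4 same-type → still unsatisfied.

none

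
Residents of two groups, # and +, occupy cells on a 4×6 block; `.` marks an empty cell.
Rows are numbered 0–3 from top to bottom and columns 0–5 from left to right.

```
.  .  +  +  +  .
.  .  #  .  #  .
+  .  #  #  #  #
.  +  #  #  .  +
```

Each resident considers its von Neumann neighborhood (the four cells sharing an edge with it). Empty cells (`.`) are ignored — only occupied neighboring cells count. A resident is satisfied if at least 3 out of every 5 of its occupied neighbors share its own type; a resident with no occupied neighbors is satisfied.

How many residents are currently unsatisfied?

7

Row 0: (0,2)+ 1/2 not · (0,3)+ 2/2 satisfied · (0,4)+ 1/2 not
Row 1: (1,2)# 1/2 not · (1,4)# 1/2 not
Row 2: (2,0)+ 0/0 satisfied · (2,2)# 3/3 satisfied · (2,3)# 3/3 satisfied · (2,4)# 3/3 satisfied · (2,5)# 1/2 not
Row 3: (3,1)+ 0/1 not · (3,2)# 2/3 satisfied · (3,3)# 2/2 satisfied · (3,5)+ 0/1 not
Unsatisfied: (0,2), (0,4), (1,2), (1,4), (2,5), (3,1), (3,5) — 7 in total.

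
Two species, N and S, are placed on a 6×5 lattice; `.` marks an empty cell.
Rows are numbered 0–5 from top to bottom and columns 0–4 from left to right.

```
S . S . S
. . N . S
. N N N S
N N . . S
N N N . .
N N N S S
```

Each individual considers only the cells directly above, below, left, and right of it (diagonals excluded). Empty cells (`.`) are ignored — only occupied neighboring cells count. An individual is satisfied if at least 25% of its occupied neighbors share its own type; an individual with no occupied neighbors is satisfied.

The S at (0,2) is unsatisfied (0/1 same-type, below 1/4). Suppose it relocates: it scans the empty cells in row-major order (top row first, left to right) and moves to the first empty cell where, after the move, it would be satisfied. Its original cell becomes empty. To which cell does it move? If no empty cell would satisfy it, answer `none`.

Vacating (0,2). Empty cells in order:
  (0,1): 1/1 same-type → satisfied — stop here.

(0,1)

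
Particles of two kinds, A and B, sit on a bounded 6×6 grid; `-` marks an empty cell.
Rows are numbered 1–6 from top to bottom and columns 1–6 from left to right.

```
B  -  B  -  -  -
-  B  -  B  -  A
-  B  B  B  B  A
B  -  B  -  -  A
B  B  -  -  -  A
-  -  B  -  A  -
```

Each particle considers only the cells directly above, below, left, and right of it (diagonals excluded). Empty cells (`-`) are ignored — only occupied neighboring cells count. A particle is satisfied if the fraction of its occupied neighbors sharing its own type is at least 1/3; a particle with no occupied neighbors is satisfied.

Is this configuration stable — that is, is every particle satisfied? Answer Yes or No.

(1,1)B 0/0 ✓
(1,3)B 0/0 ✓
(2,2)B 1/1 ✓
(2,4)B 1/1 ✓
(2,6)A 1/1 ✓
(3,2)B 2/2 ✓
(3,3)B 3/3 ✓
(3,4)B 3/3 ✓
(3,5)B 1/2 ✓
(3,6)A 2/3 ✓
(4,1)B 1/1 ✓
(4,3)B 1/1 ✓
(4,6)A 2/2 ✓
(5,1)B 2/2 ✓
(5,2)B 1/1 ✓
(5,6)A 1/1 ✓
(6,3)B 0/0 ✓
(6,5)A 0/0 ✓
All meet the threshold, so the configuration is stable.

Yes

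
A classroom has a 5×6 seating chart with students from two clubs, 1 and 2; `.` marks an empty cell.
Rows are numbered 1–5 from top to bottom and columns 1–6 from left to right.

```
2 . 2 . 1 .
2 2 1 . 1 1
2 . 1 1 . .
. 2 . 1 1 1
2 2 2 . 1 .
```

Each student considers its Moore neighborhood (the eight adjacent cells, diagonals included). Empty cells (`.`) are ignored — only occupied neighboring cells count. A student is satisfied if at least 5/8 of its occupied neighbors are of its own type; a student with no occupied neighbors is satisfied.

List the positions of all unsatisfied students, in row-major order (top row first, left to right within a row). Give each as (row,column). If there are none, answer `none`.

Row 1: (1,1)2 2/2 ✓ · (1,3)2 1/2 ✗ · (1,5)1 2/2 ✓
Row 2: (2,1)2 3/3 ✓ · (2,2)2 4/6 ✓ · (2,3)1 2/4 ✗ · (2,5)1 3/3 ✓ · (2,6)1 2/2 ✓
Row 3: (3,1)2 3/3 ✓ · (3,3)1 3/5 ✗ · (3,4)1 5/5 ✓
Row 4: (4,2)2 4/5 ✓ · (4,4)1 4/5 ✓ · (4,5)1 4/4 ✓ · (4,6)1 2/2 ✓
Row 5: (5,1)2 2/2 ✓ · (5,2)2 3/3 ✓ · (5,3)2 2/3 ✓ · (5,5)1 3/3 ✓

(1,3), (2,3), (3,3)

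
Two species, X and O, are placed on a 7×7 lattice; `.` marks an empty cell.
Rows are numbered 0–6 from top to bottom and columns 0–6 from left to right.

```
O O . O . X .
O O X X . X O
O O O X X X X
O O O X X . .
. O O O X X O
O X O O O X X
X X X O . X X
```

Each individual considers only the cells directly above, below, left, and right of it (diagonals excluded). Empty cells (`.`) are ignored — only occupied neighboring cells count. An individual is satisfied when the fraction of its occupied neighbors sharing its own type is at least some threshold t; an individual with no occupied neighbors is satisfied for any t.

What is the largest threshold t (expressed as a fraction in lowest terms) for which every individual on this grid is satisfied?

0/1

Row 0: (0,0)O 2/2 · (0,1)O 2/2 · (0,3)O 0/1 · (0,5)X 1/1
Row 1: (1,0)O 3/3 · (1,1)O 3/4 · (1,2)X 1/3 · (1,3)X 2/3 · (1,5)X 2/3 · (1,6)O 0/2
Row 2: (2,0)O 3/3 · (2,1)O 4/4 · (2,2)O 2/4 · (2,3)X 3/4 · (2,4)X 3/3 · (2,5)X 3/3 · (2,6)X 1/2
Row 3: (3,0)O 2/2 · (3,1)O 4/4 · (3,2)O 3/4 · (3,3)X 2/4 · (3,4)X 3/3
Row 4: (4,1)O 2/3 · (4,2)O 4/4 · (4,3)O 2/4 · (4,4)X 2/4 · (4,5)X 2/3 · (4,6)O 0/2
Row 5: (5,0)O 0/2 · (5,1)X 1/4 · (5,2)O 2/4 · (5,3)O 4/4 · (5,4)O 1/3 · (5,5)X 3/4 · (5,6)X 2/3
Row 6: (6,0)X 1/2 · (6,1)X 3/3 · (6,2)X 1/3 · (6,3)O 1/2 · (6,5)X 2/2 · (6,6)X 2/2
The smallest same-type fraction is 0/1 at (0,3), which reduces to 0/1. Any threshold above that leaves this individual unsatisfied.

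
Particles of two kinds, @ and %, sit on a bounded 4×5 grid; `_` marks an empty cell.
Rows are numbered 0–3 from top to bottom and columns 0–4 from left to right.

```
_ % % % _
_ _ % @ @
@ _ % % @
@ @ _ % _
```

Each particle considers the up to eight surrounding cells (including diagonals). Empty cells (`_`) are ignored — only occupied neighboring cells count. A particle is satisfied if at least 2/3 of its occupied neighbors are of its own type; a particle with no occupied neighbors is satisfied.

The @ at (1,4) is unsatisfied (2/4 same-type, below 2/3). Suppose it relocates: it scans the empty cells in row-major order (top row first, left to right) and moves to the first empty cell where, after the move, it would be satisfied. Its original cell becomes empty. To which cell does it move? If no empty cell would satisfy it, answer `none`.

Vacating (1,4). Empty cells in order:
  (0,0): 0/1 same-type → still unsatisfied.
  (0,4): 1/2 same-type → still unsatisfied.
  (1,0): 1/2 same-type → still unsatisfied.
  (1,1): 1/5 same-type → still unsatisfied.
  (2,1): 3/5 same-type → still unsatisfied.
  (3,2): 1/4 same-type → still unsatisfied.
  (3,4): 1/3 same-type → still unsatisfied.

none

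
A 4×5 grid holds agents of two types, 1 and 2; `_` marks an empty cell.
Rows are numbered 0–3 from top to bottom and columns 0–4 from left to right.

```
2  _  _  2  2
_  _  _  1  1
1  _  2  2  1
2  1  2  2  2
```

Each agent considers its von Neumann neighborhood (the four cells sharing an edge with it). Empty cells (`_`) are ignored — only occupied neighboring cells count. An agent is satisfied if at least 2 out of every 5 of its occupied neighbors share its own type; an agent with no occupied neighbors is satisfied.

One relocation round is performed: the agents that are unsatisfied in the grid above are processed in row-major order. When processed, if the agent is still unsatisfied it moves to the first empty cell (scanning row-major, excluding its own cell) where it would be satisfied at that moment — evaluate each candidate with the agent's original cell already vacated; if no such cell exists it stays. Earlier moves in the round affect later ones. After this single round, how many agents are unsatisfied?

1

Initially unsatisfied (in order): (1,3), (2,0), (2,4), (3,0), (3,1).
  (1,3) → (1,0).
  (2,0): now satisfied by earlier moves; stays.
  (2,4) → (1,1).
  (3,0) → (0,1).
  (3,1) → (1,2).
Resulting grid:
2 2 _ 2 2
1 1 1 _ 1
1 _ 2 2 _
_ _ 2 2 2
Unsatisfied now: (1,4).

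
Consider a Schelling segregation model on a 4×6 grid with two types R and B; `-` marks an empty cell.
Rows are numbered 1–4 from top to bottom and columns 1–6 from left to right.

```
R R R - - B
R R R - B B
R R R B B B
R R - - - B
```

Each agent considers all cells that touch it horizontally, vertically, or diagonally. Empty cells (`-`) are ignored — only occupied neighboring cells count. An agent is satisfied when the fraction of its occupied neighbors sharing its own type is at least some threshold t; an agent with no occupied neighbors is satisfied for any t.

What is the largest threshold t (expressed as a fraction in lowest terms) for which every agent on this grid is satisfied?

Row 1: (1,1)R 3/3 · (1,2)R 5/5 · (1,3)R 3/3 · (1,6)B 2/2
Row 2: (2,1)R 5/5 · (2,2)R 8/8 · (2,3)R 5/6 · (2,5)B 5/5 · (2,6)B 4/4
Row 3: (3,1)R 5/5 · (3,2)R 7/7 · (3,3)R 4/5 · (3,4)B 2/4 · (3,5)B 5/5 · (3,6)B 4/4
Row 4: (4,1)R 3/3 · (4,2)R 4/4 · (4,6)B 2/2
The smallest same-type fraction is 2/4 at (3,4), which reduces to 1/2. Any threshold above that leaves this agent unsatisfied.

1/2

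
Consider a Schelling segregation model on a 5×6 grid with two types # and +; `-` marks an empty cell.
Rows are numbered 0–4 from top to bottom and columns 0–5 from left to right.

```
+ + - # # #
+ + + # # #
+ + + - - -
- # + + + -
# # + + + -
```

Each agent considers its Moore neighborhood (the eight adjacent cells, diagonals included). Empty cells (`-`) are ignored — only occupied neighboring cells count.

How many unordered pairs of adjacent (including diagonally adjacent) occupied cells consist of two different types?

Scan each occupied cell's neighbors to the right and below (and the two forward diagonals) so each pair is counted once.
From row 0: 1 unlike of 16 pairs (running 1/16).
From row 1: 2 unlike of 13 pairs (running 3/29).
From row 2: 3 unlike of 8 pairs (running 6/37).
From row 3: 3 unlike of 14 pairs (running 9/51).
From row 4: 1 unlike of 4 pairs (running 10/55).
Total adjacent occupied pairs: 55; unlike-type pairs: 10.

10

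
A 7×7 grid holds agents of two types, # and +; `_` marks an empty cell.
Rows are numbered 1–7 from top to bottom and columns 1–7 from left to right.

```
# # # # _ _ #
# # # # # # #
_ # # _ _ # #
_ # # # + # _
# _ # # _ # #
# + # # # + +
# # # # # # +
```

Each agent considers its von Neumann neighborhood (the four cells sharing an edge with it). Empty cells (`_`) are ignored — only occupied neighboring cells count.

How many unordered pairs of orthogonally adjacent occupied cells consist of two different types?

10

Scan each occupied cell's neighbors to the right and below so each pair is counted once.
From row 1: 0 unlike of 8 pairs (running 0/8).
From row 2: 0 unlike of 10 pairs (running 0/18).
From row 3: 0 unlike of 5 pairs (running 0/23).
From row 4: 2 unlike of 7 pairs (running 2/30).
From row 5: 2 unlike of 7 pairs (running 4/37).
From row 6: 5 unlike of 13 pairs (running 9/50).
From row 7: 1 unlike of 6 pairs (running 10/56).
Total adjacent occupied pairs: 56; unlike-type pairs: 10.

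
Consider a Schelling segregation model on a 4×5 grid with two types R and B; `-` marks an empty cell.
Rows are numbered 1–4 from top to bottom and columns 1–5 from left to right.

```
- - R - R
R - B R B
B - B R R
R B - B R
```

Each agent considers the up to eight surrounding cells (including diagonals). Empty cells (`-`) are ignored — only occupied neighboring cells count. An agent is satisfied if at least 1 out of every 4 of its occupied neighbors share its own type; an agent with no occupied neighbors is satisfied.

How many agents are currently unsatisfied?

Row 1: (1,3)R 1/2 ✓ · (1,5)R 1/2 ✓
Row 2: (2,1)R 0/1 ✗ · (2,3)B 1/4 ✓ · (2,4)R 4/7 ✓ · (2,5)B 0/4 ✗
Row 3: (3,1)B 1/3 ✓ · (3,3)B 3/5 ✓ · (3,4)R 3/7 ✓ · (3,5)R 3/5 ✓
Row 4: (4,1)R 0/2 ✗ · (4,2)B 2/3 ✓ · (4,4)B 1/4 ✓ · (4,5)R 2/3 ✓
Unsatisfied: (2,1), (2,5), (4,1) — 3 in total.

3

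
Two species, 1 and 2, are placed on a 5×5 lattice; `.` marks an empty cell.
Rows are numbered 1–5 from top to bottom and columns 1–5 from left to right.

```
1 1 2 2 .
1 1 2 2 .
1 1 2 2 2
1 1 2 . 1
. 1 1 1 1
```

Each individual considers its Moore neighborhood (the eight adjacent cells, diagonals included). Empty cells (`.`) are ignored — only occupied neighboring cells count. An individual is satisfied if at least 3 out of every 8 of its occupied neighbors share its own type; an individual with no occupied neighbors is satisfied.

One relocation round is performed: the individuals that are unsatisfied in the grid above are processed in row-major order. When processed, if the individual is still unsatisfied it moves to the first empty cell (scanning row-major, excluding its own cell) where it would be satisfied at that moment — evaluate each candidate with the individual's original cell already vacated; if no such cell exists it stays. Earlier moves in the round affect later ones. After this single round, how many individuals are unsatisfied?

Initially unsatisfied (in order): (4,3).
  (4,3) → (1,5).
Resulting grid:
1 1 2 2 2
1 1 2 2 .
1 1 2 2 2
1 1 . . 1
. 1 1 1 1
All satisfied now.

0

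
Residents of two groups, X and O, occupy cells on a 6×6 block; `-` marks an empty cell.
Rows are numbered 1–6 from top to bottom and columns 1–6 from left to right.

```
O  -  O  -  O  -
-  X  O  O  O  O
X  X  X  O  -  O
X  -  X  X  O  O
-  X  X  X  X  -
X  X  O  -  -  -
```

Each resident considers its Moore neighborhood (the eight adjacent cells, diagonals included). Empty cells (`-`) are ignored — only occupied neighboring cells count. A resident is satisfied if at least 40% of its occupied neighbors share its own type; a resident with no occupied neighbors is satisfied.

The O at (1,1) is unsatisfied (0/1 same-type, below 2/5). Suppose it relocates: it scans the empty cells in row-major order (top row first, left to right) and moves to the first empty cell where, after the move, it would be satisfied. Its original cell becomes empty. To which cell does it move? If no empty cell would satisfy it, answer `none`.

Vacating (1,1). Empty cells in order:
  (1,2): 2/3 same-type → satisfied — stop here.

(1,2)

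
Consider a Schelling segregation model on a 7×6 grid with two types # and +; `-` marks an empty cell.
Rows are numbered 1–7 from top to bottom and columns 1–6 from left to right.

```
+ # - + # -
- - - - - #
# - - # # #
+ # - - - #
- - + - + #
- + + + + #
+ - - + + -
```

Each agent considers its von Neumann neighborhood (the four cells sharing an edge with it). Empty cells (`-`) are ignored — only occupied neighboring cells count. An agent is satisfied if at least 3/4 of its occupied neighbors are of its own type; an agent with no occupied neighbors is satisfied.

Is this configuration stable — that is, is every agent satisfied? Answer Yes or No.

No

(1,1)+ 0/1 ✗
(1,2)# 0/1 ✗
(1,4)+ 0/1 ✗
(1,5)# 0/1 ✗
(2,6)# 1/1 ✓
(3,1)# 0/1 ✗
(3,4)# 1/1 ✓
(3,5)# 2/2 ✓
(3,6)# 3/3 ✓
(4,1)+ 0/2 ✗
(4,2)# 0/1 ✗
(4,6)# 2/2 ✓
(5,3)+ 1/1 ✓
(5,5)+ 1/2 ✗
(5,6)# 2/3 ✗
(6,2)+ 1/1 ✓
(6,3)+ 3/3 ✓
(6,4)+ 3/3 ✓
(6,5)+ 3/4 ✓
(6,6)# 1/2 ✗
(7,1)+ 0/0 ✓
(7,4)+ 2/2 ✓
(7,5)+ 2/2 ✓
For instance (1,1) has only 0/1 same-type neighbors, below 3/4.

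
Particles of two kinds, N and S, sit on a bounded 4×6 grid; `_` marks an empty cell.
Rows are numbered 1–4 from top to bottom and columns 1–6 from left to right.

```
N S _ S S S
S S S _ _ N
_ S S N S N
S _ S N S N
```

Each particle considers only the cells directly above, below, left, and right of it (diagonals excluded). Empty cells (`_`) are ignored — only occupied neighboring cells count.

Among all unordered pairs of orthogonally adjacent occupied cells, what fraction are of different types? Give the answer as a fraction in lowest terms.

9/22

Scan each occupied cell's neighbors to the right and below so each pair is counted once.
From row 1: 3 unlike of 6 pairs (running 3/6).
From row 2: 0 unlike of 5 pairs (running 3/11).
From row 3: 3 unlike of 8 pairs (running 6/19).
From row 4: 3 unlike of 3 pairs (running 9/22).
Total adjacent occupied pairs: 22; unlike-type pairs: 9.
9/22 is already in lowest terms.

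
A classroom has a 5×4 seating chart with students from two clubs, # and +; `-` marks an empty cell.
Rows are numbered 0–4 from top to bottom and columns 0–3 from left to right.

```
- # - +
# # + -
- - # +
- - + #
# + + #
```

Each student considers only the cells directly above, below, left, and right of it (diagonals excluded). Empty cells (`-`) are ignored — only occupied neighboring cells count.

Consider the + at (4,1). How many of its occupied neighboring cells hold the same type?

1

Occupied neighbors of (4,1): (4,0)=#, (4,2)=+.
Same type (+): 1 of 2.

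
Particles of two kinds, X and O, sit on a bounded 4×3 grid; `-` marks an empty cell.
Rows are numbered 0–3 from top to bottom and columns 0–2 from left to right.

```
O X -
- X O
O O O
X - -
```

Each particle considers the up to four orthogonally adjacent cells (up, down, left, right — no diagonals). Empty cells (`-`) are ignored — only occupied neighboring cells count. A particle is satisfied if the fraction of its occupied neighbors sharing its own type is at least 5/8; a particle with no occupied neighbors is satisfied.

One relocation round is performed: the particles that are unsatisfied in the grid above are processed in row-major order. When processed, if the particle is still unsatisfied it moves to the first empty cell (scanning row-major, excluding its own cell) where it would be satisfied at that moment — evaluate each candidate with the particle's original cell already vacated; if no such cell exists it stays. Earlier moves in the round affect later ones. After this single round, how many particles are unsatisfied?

Initially unsatisfied (in order): (0,0), (0,1), (1,1), (1,2), (2,0), (3,0).
  (0,0) → (3,2).
  (0,1): now satisfied by earlier moves; stays.
  (1,1) → (0,0).
  (1,2): now satisfied by earlier moves; stays.
  (2,0) → (1,1).
  (3,0): now satisfied by earlier moves; stays.
Resulting grid:
X X -
- O O
- O O
X - O
Unsatisfied now: (0,1).

1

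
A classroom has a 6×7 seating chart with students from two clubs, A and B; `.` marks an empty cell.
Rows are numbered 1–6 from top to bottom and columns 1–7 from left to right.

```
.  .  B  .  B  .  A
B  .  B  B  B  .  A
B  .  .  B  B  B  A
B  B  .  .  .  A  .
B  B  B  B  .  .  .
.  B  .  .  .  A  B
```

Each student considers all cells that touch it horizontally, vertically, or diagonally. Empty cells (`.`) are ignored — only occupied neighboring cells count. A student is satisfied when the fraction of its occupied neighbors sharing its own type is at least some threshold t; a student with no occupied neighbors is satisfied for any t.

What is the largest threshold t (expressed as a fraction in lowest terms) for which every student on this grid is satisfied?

Row 1: (1,3)B 2/2 · (1,5)B 2/2 · (1,7)A 1/1
Row 2: (2,1)B 1/1 · (2,3)B 3/3 · (2,4)B 6/6 · (2,5)B 5/5 · (2,7)A 2/3
Row 3: (3,1)B 3/3 · (3,4)B 4/4 · (3,5)B 4/5 · (3,6)B 2/5 · (3,7)A 2/3
Row 4: (4,1)B 4/4 · (4,2)B 5/5 · (4,6)A 1/3
Row 5: (5,1)B 4/4 · (5,2)B 5/5 · (5,3)B 4/4 · (5,4)B 1/1
Row 6: (6,2)B 3/3 · (6,6)A 0/1 · (6,7)B 0/1
The smallest same-type fraction is 0/1 at (6,6), which reduces to 0/1. Any threshold above that leaves this student unsatisfied.

0/1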